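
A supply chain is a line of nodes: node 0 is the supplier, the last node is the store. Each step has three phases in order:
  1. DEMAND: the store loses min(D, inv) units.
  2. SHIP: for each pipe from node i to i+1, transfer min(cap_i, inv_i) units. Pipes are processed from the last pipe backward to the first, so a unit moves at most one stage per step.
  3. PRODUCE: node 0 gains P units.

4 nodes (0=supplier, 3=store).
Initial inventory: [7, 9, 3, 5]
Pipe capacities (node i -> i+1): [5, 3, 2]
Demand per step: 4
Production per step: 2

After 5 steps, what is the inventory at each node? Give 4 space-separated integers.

Step 1: demand=4,sold=4 ship[2->3]=2 ship[1->2]=3 ship[0->1]=5 prod=2 -> inv=[4 11 4 3]
Step 2: demand=4,sold=3 ship[2->3]=2 ship[1->2]=3 ship[0->1]=4 prod=2 -> inv=[2 12 5 2]
Step 3: demand=4,sold=2 ship[2->3]=2 ship[1->2]=3 ship[0->1]=2 prod=2 -> inv=[2 11 6 2]
Step 4: demand=4,sold=2 ship[2->3]=2 ship[1->2]=3 ship[0->1]=2 prod=2 -> inv=[2 10 7 2]
Step 5: demand=4,sold=2 ship[2->3]=2 ship[1->2]=3 ship[0->1]=2 prod=2 -> inv=[2 9 8 2]

2 9 8 2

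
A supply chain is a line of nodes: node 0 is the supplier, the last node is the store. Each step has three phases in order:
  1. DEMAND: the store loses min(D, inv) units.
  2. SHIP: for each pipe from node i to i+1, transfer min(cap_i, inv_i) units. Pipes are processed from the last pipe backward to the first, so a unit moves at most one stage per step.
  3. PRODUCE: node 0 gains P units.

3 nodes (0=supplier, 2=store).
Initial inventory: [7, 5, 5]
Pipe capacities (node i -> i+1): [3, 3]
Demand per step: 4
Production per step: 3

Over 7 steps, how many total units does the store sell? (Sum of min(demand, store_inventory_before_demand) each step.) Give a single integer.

Step 1: sold=4 (running total=4) -> [7 5 4]
Step 2: sold=4 (running total=8) -> [7 5 3]
Step 3: sold=3 (running total=11) -> [7 5 3]
Step 4: sold=3 (running total=14) -> [7 5 3]
Step 5: sold=3 (running total=17) -> [7 5 3]
Step 6: sold=3 (running total=20) -> [7 5 3]
Step 7: sold=3 (running total=23) -> [7 5 3]

Answer: 23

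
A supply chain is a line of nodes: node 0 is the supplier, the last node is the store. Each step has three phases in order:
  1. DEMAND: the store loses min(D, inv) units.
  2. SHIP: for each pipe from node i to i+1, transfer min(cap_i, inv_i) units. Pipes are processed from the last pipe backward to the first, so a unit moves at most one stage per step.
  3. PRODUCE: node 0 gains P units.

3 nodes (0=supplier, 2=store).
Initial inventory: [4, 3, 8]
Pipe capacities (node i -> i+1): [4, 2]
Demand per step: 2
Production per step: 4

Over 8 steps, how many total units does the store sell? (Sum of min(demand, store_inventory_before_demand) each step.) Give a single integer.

Answer: 16

Derivation:
Step 1: sold=2 (running total=2) -> [4 5 8]
Step 2: sold=2 (running total=4) -> [4 7 8]
Step 3: sold=2 (running total=6) -> [4 9 8]
Step 4: sold=2 (running total=8) -> [4 11 8]
Step 5: sold=2 (running total=10) -> [4 13 8]
Step 6: sold=2 (running total=12) -> [4 15 8]
Step 7: sold=2 (running total=14) -> [4 17 8]
Step 8: sold=2 (running total=16) -> [4 19 8]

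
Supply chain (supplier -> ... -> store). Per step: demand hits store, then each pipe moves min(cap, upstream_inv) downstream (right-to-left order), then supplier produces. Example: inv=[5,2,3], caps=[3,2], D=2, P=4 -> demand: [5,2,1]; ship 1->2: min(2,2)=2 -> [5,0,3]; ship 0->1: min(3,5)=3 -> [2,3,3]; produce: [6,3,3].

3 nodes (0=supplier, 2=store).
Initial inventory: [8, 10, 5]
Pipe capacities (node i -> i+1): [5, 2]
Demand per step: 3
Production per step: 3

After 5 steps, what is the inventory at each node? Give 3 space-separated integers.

Step 1: demand=3,sold=3 ship[1->2]=2 ship[0->1]=5 prod=3 -> inv=[6 13 4]
Step 2: demand=3,sold=3 ship[1->2]=2 ship[0->1]=5 prod=3 -> inv=[4 16 3]
Step 3: demand=3,sold=3 ship[1->2]=2 ship[0->1]=4 prod=3 -> inv=[3 18 2]
Step 4: demand=3,sold=2 ship[1->2]=2 ship[0->1]=3 prod=3 -> inv=[3 19 2]
Step 5: demand=3,sold=2 ship[1->2]=2 ship[0->1]=3 prod=3 -> inv=[3 20 2]

3 20 2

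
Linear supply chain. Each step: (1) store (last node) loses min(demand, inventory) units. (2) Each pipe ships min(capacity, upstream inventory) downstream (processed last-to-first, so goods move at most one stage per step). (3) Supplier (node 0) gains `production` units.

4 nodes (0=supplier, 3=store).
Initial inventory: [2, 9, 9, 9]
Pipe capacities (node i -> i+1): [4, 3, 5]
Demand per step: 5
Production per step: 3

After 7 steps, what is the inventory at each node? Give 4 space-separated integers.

Step 1: demand=5,sold=5 ship[2->3]=5 ship[1->2]=3 ship[0->1]=2 prod=3 -> inv=[3 8 7 9]
Step 2: demand=5,sold=5 ship[2->3]=5 ship[1->2]=3 ship[0->1]=3 prod=3 -> inv=[3 8 5 9]
Step 3: demand=5,sold=5 ship[2->3]=5 ship[1->2]=3 ship[0->1]=3 prod=3 -> inv=[3 8 3 9]
Step 4: demand=5,sold=5 ship[2->3]=3 ship[1->2]=3 ship[0->1]=3 prod=3 -> inv=[3 8 3 7]
Step 5: demand=5,sold=5 ship[2->3]=3 ship[1->2]=3 ship[0->1]=3 prod=3 -> inv=[3 8 3 5]
Step 6: demand=5,sold=5 ship[2->3]=3 ship[1->2]=3 ship[0->1]=3 prod=3 -> inv=[3 8 3 3]
Step 7: demand=5,sold=3 ship[2->3]=3 ship[1->2]=3 ship[0->1]=3 prod=3 -> inv=[3 8 3 3]

3 8 3 3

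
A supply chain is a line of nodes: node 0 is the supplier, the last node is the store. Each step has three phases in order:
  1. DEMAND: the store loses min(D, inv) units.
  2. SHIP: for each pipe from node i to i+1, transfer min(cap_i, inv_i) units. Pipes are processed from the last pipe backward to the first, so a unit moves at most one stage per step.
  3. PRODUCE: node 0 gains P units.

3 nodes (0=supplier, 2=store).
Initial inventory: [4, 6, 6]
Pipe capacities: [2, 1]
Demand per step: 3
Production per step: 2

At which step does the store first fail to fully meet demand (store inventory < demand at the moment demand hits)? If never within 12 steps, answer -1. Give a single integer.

Step 1: demand=3,sold=3 ship[1->2]=1 ship[0->1]=2 prod=2 -> [4 7 4]
Step 2: demand=3,sold=3 ship[1->2]=1 ship[0->1]=2 prod=2 -> [4 8 2]
Step 3: demand=3,sold=2 ship[1->2]=1 ship[0->1]=2 prod=2 -> [4 9 1]
Step 4: demand=3,sold=1 ship[1->2]=1 ship[0->1]=2 prod=2 -> [4 10 1]
Step 5: demand=3,sold=1 ship[1->2]=1 ship[0->1]=2 prod=2 -> [4 11 1]
Step 6: demand=3,sold=1 ship[1->2]=1 ship[0->1]=2 prod=2 -> [4 12 1]
Step 7: demand=3,sold=1 ship[1->2]=1 ship[0->1]=2 prod=2 -> [4 13 1]
Step 8: demand=3,sold=1 ship[1->2]=1 ship[0->1]=2 prod=2 -> [4 14 1]
Step 9: demand=3,sold=1 ship[1->2]=1 ship[0->1]=2 prod=2 -> [4 15 1]
Step 10: demand=3,sold=1 ship[1->2]=1 ship[0->1]=2 prod=2 -> [4 16 1]
Step 11: demand=3,sold=1 ship[1->2]=1 ship[0->1]=2 prod=2 -> [4 17 1]
Step 12: demand=3,sold=1 ship[1->2]=1 ship[0->1]=2 prod=2 -> [4 18 1]
First stockout at step 3

3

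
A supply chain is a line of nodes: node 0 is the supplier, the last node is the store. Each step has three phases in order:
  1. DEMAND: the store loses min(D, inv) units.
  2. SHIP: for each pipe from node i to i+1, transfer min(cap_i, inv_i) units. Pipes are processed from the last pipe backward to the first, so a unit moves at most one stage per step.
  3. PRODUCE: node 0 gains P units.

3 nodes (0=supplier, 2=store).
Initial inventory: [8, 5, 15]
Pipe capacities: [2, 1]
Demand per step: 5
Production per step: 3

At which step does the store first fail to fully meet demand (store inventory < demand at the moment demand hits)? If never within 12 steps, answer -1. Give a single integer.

Step 1: demand=5,sold=5 ship[1->2]=1 ship[0->1]=2 prod=3 -> [9 6 11]
Step 2: demand=5,sold=5 ship[1->2]=1 ship[0->1]=2 prod=3 -> [10 7 7]
Step 3: demand=5,sold=5 ship[1->2]=1 ship[0->1]=2 prod=3 -> [11 8 3]
Step 4: demand=5,sold=3 ship[1->2]=1 ship[0->1]=2 prod=3 -> [12 9 1]
Step 5: demand=5,sold=1 ship[1->2]=1 ship[0->1]=2 prod=3 -> [13 10 1]
Step 6: demand=5,sold=1 ship[1->2]=1 ship[0->1]=2 prod=3 -> [14 11 1]
Step 7: demand=5,sold=1 ship[1->2]=1 ship[0->1]=2 prod=3 -> [15 12 1]
Step 8: demand=5,sold=1 ship[1->2]=1 ship[0->1]=2 prod=3 -> [16 13 1]
Step 9: demand=5,sold=1 ship[1->2]=1 ship[0->1]=2 prod=3 -> [17 14 1]
Step 10: demand=5,sold=1 ship[1->2]=1 ship[0->1]=2 prod=3 -> [18 15 1]
Step 11: demand=5,sold=1 ship[1->2]=1 ship[0->1]=2 prod=3 -> [19 16 1]
Step 12: demand=5,sold=1 ship[1->2]=1 ship[0->1]=2 prod=3 -> [20 17 1]
First stockout at step 4

4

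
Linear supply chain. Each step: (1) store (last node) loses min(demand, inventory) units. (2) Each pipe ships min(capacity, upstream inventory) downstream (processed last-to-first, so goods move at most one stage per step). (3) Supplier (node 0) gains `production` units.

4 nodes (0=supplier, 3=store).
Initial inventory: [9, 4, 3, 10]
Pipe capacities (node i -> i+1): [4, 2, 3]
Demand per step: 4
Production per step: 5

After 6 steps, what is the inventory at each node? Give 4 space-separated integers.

Step 1: demand=4,sold=4 ship[2->3]=3 ship[1->2]=2 ship[0->1]=4 prod=5 -> inv=[10 6 2 9]
Step 2: demand=4,sold=4 ship[2->3]=2 ship[1->2]=2 ship[0->1]=4 prod=5 -> inv=[11 8 2 7]
Step 3: demand=4,sold=4 ship[2->3]=2 ship[1->2]=2 ship[0->1]=4 prod=5 -> inv=[12 10 2 5]
Step 4: demand=4,sold=4 ship[2->3]=2 ship[1->2]=2 ship[0->1]=4 prod=5 -> inv=[13 12 2 3]
Step 5: demand=4,sold=3 ship[2->3]=2 ship[1->2]=2 ship[0->1]=4 prod=5 -> inv=[14 14 2 2]
Step 6: demand=4,sold=2 ship[2->3]=2 ship[1->2]=2 ship[0->1]=4 prod=5 -> inv=[15 16 2 2]

15 16 2 2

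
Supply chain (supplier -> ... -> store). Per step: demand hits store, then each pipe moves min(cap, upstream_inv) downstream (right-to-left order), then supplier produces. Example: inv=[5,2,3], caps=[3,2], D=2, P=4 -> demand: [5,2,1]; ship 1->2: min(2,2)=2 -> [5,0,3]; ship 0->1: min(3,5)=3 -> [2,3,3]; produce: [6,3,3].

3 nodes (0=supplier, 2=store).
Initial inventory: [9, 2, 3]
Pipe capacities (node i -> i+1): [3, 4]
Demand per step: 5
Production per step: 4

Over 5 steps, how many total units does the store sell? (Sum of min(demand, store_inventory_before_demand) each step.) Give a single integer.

Step 1: sold=3 (running total=3) -> [10 3 2]
Step 2: sold=2 (running total=5) -> [11 3 3]
Step 3: sold=3 (running total=8) -> [12 3 3]
Step 4: sold=3 (running total=11) -> [13 3 3]
Step 5: sold=3 (running total=14) -> [14 3 3]

Answer: 14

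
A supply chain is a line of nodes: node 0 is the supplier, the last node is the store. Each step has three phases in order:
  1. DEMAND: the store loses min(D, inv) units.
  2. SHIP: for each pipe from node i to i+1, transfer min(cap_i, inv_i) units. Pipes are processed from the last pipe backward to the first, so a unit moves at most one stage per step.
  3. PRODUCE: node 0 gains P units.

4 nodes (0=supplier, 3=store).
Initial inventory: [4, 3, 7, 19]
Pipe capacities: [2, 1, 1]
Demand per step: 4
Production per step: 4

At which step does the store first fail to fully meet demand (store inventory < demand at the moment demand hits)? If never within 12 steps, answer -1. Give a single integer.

Step 1: demand=4,sold=4 ship[2->3]=1 ship[1->2]=1 ship[0->1]=2 prod=4 -> [6 4 7 16]
Step 2: demand=4,sold=4 ship[2->3]=1 ship[1->2]=1 ship[0->1]=2 prod=4 -> [8 5 7 13]
Step 3: demand=4,sold=4 ship[2->3]=1 ship[1->2]=1 ship[0->1]=2 prod=4 -> [10 6 7 10]
Step 4: demand=4,sold=4 ship[2->3]=1 ship[1->2]=1 ship[0->1]=2 prod=4 -> [12 7 7 7]
Step 5: demand=4,sold=4 ship[2->3]=1 ship[1->2]=1 ship[0->1]=2 prod=4 -> [14 8 7 4]
Step 6: demand=4,sold=4 ship[2->3]=1 ship[1->2]=1 ship[0->1]=2 prod=4 -> [16 9 7 1]
Step 7: demand=4,sold=1 ship[2->3]=1 ship[1->2]=1 ship[0->1]=2 prod=4 -> [18 10 7 1]
Step 8: demand=4,sold=1 ship[2->3]=1 ship[1->2]=1 ship[0->1]=2 prod=4 -> [20 11 7 1]
Step 9: demand=4,sold=1 ship[2->3]=1 ship[1->2]=1 ship[0->1]=2 prod=4 -> [22 12 7 1]
Step 10: demand=4,sold=1 ship[2->3]=1 ship[1->2]=1 ship[0->1]=2 prod=4 -> [24 13 7 1]
Step 11: demand=4,sold=1 ship[2->3]=1 ship[1->2]=1 ship[0->1]=2 prod=4 -> [26 14 7 1]
Step 12: demand=4,sold=1 ship[2->3]=1 ship[1->2]=1 ship[0->1]=2 prod=4 -> [28 15 7 1]
First stockout at step 7

7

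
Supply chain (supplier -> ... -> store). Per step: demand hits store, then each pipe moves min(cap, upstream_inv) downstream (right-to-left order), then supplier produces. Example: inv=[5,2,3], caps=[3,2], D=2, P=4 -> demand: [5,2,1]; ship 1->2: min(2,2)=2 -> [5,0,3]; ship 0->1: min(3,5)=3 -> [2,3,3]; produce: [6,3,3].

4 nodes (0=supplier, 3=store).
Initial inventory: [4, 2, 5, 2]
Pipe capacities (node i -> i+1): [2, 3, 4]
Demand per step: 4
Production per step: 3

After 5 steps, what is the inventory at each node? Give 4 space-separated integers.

Step 1: demand=4,sold=2 ship[2->3]=4 ship[1->2]=2 ship[0->1]=2 prod=3 -> inv=[5 2 3 4]
Step 2: demand=4,sold=4 ship[2->3]=3 ship[1->2]=2 ship[0->1]=2 prod=3 -> inv=[6 2 2 3]
Step 3: demand=4,sold=3 ship[2->3]=2 ship[1->2]=2 ship[0->1]=2 prod=3 -> inv=[7 2 2 2]
Step 4: demand=4,sold=2 ship[2->3]=2 ship[1->2]=2 ship[0->1]=2 prod=3 -> inv=[8 2 2 2]
Step 5: demand=4,sold=2 ship[2->3]=2 ship[1->2]=2 ship[0->1]=2 prod=3 -> inv=[9 2 2 2]

9 2 2 2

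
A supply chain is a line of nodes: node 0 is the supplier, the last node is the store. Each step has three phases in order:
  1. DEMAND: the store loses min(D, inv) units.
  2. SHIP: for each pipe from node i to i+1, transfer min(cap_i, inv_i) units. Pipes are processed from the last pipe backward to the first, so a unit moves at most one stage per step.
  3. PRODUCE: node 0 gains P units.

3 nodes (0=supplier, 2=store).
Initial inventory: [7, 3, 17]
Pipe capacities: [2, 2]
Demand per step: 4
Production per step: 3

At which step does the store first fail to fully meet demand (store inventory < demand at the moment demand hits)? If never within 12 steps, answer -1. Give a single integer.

Step 1: demand=4,sold=4 ship[1->2]=2 ship[0->1]=2 prod=3 -> [8 3 15]
Step 2: demand=4,sold=4 ship[1->2]=2 ship[0->1]=2 prod=3 -> [9 3 13]
Step 3: demand=4,sold=4 ship[1->2]=2 ship[0->1]=2 prod=3 -> [10 3 11]
Step 4: demand=4,sold=4 ship[1->2]=2 ship[0->1]=2 prod=3 -> [11 3 9]
Step 5: demand=4,sold=4 ship[1->2]=2 ship[0->1]=2 prod=3 -> [12 3 7]
Step 6: demand=4,sold=4 ship[1->2]=2 ship[0->1]=2 prod=3 -> [13 3 5]
Step 7: demand=4,sold=4 ship[1->2]=2 ship[0->1]=2 prod=3 -> [14 3 3]
Step 8: demand=4,sold=3 ship[1->2]=2 ship[0->1]=2 prod=3 -> [15 3 2]
Step 9: demand=4,sold=2 ship[1->2]=2 ship[0->1]=2 prod=3 -> [16 3 2]
Step 10: demand=4,sold=2 ship[1->2]=2 ship[0->1]=2 prod=3 -> [17 3 2]
Step 11: demand=4,sold=2 ship[1->2]=2 ship[0->1]=2 prod=3 -> [18 3 2]
Step 12: demand=4,sold=2 ship[1->2]=2 ship[0->1]=2 prod=3 -> [19 3 2]
First stockout at step 8

8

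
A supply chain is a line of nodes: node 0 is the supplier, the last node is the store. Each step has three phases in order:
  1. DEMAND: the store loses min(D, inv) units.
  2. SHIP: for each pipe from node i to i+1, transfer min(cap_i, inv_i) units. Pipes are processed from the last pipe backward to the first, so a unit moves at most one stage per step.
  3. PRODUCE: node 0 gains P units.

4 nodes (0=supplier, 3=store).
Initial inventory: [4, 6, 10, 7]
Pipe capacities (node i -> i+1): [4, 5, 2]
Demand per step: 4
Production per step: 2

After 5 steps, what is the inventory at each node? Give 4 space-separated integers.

Step 1: demand=4,sold=4 ship[2->3]=2 ship[1->2]=5 ship[0->1]=4 prod=2 -> inv=[2 5 13 5]
Step 2: demand=4,sold=4 ship[2->3]=2 ship[1->2]=5 ship[0->1]=2 prod=2 -> inv=[2 2 16 3]
Step 3: demand=4,sold=3 ship[2->3]=2 ship[1->2]=2 ship[0->1]=2 prod=2 -> inv=[2 2 16 2]
Step 4: demand=4,sold=2 ship[2->3]=2 ship[1->2]=2 ship[0->1]=2 prod=2 -> inv=[2 2 16 2]
Step 5: demand=4,sold=2 ship[2->3]=2 ship[1->2]=2 ship[0->1]=2 prod=2 -> inv=[2 2 16 2]

2 2 16 2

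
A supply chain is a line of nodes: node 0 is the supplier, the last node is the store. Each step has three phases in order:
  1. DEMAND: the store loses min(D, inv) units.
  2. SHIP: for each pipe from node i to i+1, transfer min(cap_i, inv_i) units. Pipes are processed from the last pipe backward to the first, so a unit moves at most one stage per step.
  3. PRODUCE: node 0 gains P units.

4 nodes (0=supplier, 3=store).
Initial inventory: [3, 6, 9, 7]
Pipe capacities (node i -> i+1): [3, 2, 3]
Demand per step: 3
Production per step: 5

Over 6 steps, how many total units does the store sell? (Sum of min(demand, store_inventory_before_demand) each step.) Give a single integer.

Answer: 18

Derivation:
Step 1: sold=3 (running total=3) -> [5 7 8 7]
Step 2: sold=3 (running total=6) -> [7 8 7 7]
Step 3: sold=3 (running total=9) -> [9 9 6 7]
Step 4: sold=3 (running total=12) -> [11 10 5 7]
Step 5: sold=3 (running total=15) -> [13 11 4 7]
Step 6: sold=3 (running total=18) -> [15 12 3 7]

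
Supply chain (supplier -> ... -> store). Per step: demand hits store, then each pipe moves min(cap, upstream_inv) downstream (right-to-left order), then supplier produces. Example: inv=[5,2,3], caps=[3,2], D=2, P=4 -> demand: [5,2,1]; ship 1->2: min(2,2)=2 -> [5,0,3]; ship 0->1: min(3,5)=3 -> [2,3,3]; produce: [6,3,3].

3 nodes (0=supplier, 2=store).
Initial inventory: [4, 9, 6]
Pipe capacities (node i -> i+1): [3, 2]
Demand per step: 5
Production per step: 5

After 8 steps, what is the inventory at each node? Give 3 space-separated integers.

Step 1: demand=5,sold=5 ship[1->2]=2 ship[0->1]=3 prod=5 -> inv=[6 10 3]
Step 2: demand=5,sold=3 ship[1->2]=2 ship[0->1]=3 prod=5 -> inv=[8 11 2]
Step 3: demand=5,sold=2 ship[1->2]=2 ship[0->1]=3 prod=5 -> inv=[10 12 2]
Step 4: demand=5,sold=2 ship[1->2]=2 ship[0->1]=3 prod=5 -> inv=[12 13 2]
Step 5: demand=5,sold=2 ship[1->2]=2 ship[0->1]=3 prod=5 -> inv=[14 14 2]
Step 6: demand=5,sold=2 ship[1->2]=2 ship[0->1]=3 prod=5 -> inv=[16 15 2]
Step 7: demand=5,sold=2 ship[1->2]=2 ship[0->1]=3 prod=5 -> inv=[18 16 2]
Step 8: demand=5,sold=2 ship[1->2]=2 ship[0->1]=3 prod=5 -> inv=[20 17 2]

20 17 2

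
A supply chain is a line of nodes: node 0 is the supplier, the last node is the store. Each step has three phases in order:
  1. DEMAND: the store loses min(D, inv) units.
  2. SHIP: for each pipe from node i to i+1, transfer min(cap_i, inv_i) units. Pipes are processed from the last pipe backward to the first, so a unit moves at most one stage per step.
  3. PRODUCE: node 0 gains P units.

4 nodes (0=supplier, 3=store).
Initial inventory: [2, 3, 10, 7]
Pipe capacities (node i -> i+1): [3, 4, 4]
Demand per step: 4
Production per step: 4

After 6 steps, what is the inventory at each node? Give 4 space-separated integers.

Step 1: demand=4,sold=4 ship[2->3]=4 ship[1->2]=3 ship[0->1]=2 prod=4 -> inv=[4 2 9 7]
Step 2: demand=4,sold=4 ship[2->3]=4 ship[1->2]=2 ship[0->1]=3 prod=4 -> inv=[5 3 7 7]
Step 3: demand=4,sold=4 ship[2->3]=4 ship[1->2]=3 ship[0->1]=3 prod=4 -> inv=[6 3 6 7]
Step 4: demand=4,sold=4 ship[2->3]=4 ship[1->2]=3 ship[0->1]=3 prod=4 -> inv=[7 3 5 7]
Step 5: demand=4,sold=4 ship[2->3]=4 ship[1->2]=3 ship[0->1]=3 prod=4 -> inv=[8 3 4 7]
Step 6: demand=4,sold=4 ship[2->3]=4 ship[1->2]=3 ship[0->1]=3 prod=4 -> inv=[9 3 3 7]

9 3 3 7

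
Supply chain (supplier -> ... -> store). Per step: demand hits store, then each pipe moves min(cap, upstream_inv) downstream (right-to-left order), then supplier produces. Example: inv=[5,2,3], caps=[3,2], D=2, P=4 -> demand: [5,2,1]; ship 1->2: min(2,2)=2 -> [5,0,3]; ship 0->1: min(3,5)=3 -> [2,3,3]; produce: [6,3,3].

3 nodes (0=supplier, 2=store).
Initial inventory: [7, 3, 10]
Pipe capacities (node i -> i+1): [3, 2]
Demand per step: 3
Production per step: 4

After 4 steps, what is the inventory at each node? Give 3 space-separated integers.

Step 1: demand=3,sold=3 ship[1->2]=2 ship[0->1]=3 prod=4 -> inv=[8 4 9]
Step 2: demand=3,sold=3 ship[1->2]=2 ship[0->1]=3 prod=4 -> inv=[9 5 8]
Step 3: demand=3,sold=3 ship[1->2]=2 ship[0->1]=3 prod=4 -> inv=[10 6 7]
Step 4: demand=3,sold=3 ship[1->2]=2 ship[0->1]=3 prod=4 -> inv=[11 7 6]

11 7 6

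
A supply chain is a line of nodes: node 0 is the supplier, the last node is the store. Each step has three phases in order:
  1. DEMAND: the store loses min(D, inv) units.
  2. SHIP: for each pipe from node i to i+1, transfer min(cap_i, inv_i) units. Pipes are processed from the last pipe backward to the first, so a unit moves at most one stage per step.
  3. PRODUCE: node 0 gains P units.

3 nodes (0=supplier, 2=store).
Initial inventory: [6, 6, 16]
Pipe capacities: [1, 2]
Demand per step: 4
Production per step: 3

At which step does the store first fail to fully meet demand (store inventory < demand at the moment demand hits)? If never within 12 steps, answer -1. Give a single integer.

Step 1: demand=4,sold=4 ship[1->2]=2 ship[0->1]=1 prod=3 -> [8 5 14]
Step 2: demand=4,sold=4 ship[1->2]=2 ship[0->1]=1 prod=3 -> [10 4 12]
Step 3: demand=4,sold=4 ship[1->2]=2 ship[0->1]=1 prod=3 -> [12 3 10]
Step 4: demand=4,sold=4 ship[1->2]=2 ship[0->1]=1 prod=3 -> [14 2 8]
Step 5: demand=4,sold=4 ship[1->2]=2 ship[0->1]=1 prod=3 -> [16 1 6]
Step 6: demand=4,sold=4 ship[1->2]=1 ship[0->1]=1 prod=3 -> [18 1 3]
Step 7: demand=4,sold=3 ship[1->2]=1 ship[0->1]=1 prod=3 -> [20 1 1]
Step 8: demand=4,sold=1 ship[1->2]=1 ship[0->1]=1 prod=3 -> [22 1 1]
Step 9: demand=4,sold=1 ship[1->2]=1 ship[0->1]=1 prod=3 -> [24 1 1]
Step 10: demand=4,sold=1 ship[1->2]=1 ship[0->1]=1 prod=3 -> [26 1 1]
Step 11: demand=4,sold=1 ship[1->2]=1 ship[0->1]=1 prod=3 -> [28 1 1]
Step 12: demand=4,sold=1 ship[1->2]=1 ship[0->1]=1 prod=3 -> [30 1 1]
First stockout at step 7

7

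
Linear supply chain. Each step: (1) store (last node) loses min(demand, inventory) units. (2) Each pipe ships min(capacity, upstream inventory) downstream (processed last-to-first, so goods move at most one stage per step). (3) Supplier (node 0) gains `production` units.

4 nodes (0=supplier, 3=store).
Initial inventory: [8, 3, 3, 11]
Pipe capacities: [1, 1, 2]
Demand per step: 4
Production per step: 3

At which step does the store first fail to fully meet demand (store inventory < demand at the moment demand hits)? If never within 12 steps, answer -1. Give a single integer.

Step 1: demand=4,sold=4 ship[2->3]=2 ship[1->2]=1 ship[0->1]=1 prod=3 -> [10 3 2 9]
Step 2: demand=4,sold=4 ship[2->3]=2 ship[1->2]=1 ship[0->1]=1 prod=3 -> [12 3 1 7]
Step 3: demand=4,sold=4 ship[2->3]=1 ship[1->2]=1 ship[0->1]=1 prod=3 -> [14 3 1 4]
Step 4: demand=4,sold=4 ship[2->3]=1 ship[1->2]=1 ship[0->1]=1 prod=3 -> [16 3 1 1]
Step 5: demand=4,sold=1 ship[2->3]=1 ship[1->2]=1 ship[0->1]=1 prod=3 -> [18 3 1 1]
Step 6: demand=4,sold=1 ship[2->3]=1 ship[1->2]=1 ship[0->1]=1 prod=3 -> [20 3 1 1]
Step 7: demand=4,sold=1 ship[2->3]=1 ship[1->2]=1 ship[0->1]=1 prod=3 -> [22 3 1 1]
Step 8: demand=4,sold=1 ship[2->3]=1 ship[1->2]=1 ship[0->1]=1 prod=3 -> [24 3 1 1]
Step 9: demand=4,sold=1 ship[2->3]=1 ship[1->2]=1 ship[0->1]=1 prod=3 -> [26 3 1 1]
Step 10: demand=4,sold=1 ship[2->3]=1 ship[1->2]=1 ship[0->1]=1 prod=3 -> [28 3 1 1]
Step 11: demand=4,sold=1 ship[2->3]=1 ship[1->2]=1 ship[0->1]=1 prod=3 -> [30 3 1 1]
Step 12: demand=4,sold=1 ship[2->3]=1 ship[1->2]=1 ship[0->1]=1 prod=3 -> [32 3 1 1]
First stockout at step 5

5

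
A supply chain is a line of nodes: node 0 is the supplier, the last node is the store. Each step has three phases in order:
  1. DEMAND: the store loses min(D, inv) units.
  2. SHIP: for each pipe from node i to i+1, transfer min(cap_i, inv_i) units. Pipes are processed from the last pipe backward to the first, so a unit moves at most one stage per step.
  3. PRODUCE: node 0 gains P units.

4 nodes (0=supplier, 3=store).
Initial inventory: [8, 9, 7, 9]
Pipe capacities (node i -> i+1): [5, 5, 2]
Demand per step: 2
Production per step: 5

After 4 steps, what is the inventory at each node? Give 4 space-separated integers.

Step 1: demand=2,sold=2 ship[2->3]=2 ship[1->2]=5 ship[0->1]=5 prod=5 -> inv=[8 9 10 9]
Step 2: demand=2,sold=2 ship[2->3]=2 ship[1->2]=5 ship[0->1]=5 prod=5 -> inv=[8 9 13 9]
Step 3: demand=2,sold=2 ship[2->3]=2 ship[1->2]=5 ship[0->1]=5 prod=5 -> inv=[8 9 16 9]
Step 4: demand=2,sold=2 ship[2->3]=2 ship[1->2]=5 ship[0->1]=5 prod=5 -> inv=[8 9 19 9]

8 9 19 9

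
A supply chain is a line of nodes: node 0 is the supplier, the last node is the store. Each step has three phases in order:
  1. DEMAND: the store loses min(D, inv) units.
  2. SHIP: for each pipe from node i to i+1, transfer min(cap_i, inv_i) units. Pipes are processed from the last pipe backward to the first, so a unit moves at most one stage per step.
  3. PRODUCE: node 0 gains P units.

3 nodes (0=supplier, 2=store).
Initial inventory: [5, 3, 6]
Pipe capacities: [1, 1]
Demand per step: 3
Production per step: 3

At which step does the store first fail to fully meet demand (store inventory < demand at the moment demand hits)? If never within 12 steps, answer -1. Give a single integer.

Step 1: demand=3,sold=3 ship[1->2]=1 ship[0->1]=1 prod=3 -> [7 3 4]
Step 2: demand=3,sold=3 ship[1->2]=1 ship[0->1]=1 prod=3 -> [9 3 2]
Step 3: demand=3,sold=2 ship[1->2]=1 ship[0->1]=1 prod=3 -> [11 3 1]
Step 4: demand=3,sold=1 ship[1->2]=1 ship[0->1]=1 prod=3 -> [13 3 1]
Step 5: demand=3,sold=1 ship[1->2]=1 ship[0->1]=1 prod=3 -> [15 3 1]
Step 6: demand=3,sold=1 ship[1->2]=1 ship[0->1]=1 prod=3 -> [17 3 1]
Step 7: demand=3,sold=1 ship[1->2]=1 ship[0->1]=1 prod=3 -> [19 3 1]
Step 8: demand=3,sold=1 ship[1->2]=1 ship[0->1]=1 prod=3 -> [21 3 1]
Step 9: demand=3,sold=1 ship[1->2]=1 ship[0->1]=1 prod=3 -> [23 3 1]
Step 10: demand=3,sold=1 ship[1->2]=1 ship[0->1]=1 prod=3 -> [25 3 1]
Step 11: demand=3,sold=1 ship[1->2]=1 ship[0->1]=1 prod=3 -> [27 3 1]
Step 12: demand=3,sold=1 ship[1->2]=1 ship[0->1]=1 prod=3 -> [29 3 1]
First stockout at step 3

3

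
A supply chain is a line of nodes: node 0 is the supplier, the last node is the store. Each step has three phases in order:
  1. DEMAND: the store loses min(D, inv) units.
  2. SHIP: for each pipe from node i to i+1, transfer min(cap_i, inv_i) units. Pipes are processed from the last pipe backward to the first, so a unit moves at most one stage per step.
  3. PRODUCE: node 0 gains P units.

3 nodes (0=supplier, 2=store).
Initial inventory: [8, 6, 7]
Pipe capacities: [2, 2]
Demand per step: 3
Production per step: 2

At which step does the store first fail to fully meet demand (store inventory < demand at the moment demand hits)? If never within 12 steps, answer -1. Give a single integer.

Step 1: demand=3,sold=3 ship[1->2]=2 ship[0->1]=2 prod=2 -> [8 6 6]
Step 2: demand=3,sold=3 ship[1->2]=2 ship[0->1]=2 prod=2 -> [8 6 5]
Step 3: demand=3,sold=3 ship[1->2]=2 ship[0->1]=2 prod=2 -> [8 6 4]
Step 4: demand=3,sold=3 ship[1->2]=2 ship[0->1]=2 prod=2 -> [8 6 3]
Step 5: demand=3,sold=3 ship[1->2]=2 ship[0->1]=2 prod=2 -> [8 6 2]
Step 6: demand=3,sold=2 ship[1->2]=2 ship[0->1]=2 prod=2 -> [8 6 2]
Step 7: demand=3,sold=2 ship[1->2]=2 ship[0->1]=2 prod=2 -> [8 6 2]
Step 8: demand=3,sold=2 ship[1->2]=2 ship[0->1]=2 prod=2 -> [8 6 2]
Step 9: demand=3,sold=2 ship[1->2]=2 ship[0->1]=2 prod=2 -> [8 6 2]
Step 10: demand=3,sold=2 ship[1->2]=2 ship[0->1]=2 prod=2 -> [8 6 2]
Step 11: demand=3,sold=2 ship[1->2]=2 ship[0->1]=2 prod=2 -> [8 6 2]
Step 12: demand=3,sold=2 ship[1->2]=2 ship[0->1]=2 prod=2 -> [8 6 2]
First stockout at step 6

6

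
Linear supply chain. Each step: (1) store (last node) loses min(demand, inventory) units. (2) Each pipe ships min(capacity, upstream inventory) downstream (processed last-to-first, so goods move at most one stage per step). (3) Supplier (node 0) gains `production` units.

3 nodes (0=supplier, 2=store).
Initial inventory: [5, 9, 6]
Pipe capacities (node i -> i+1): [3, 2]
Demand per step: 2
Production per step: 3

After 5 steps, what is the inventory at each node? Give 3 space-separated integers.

Step 1: demand=2,sold=2 ship[1->2]=2 ship[0->1]=3 prod=3 -> inv=[5 10 6]
Step 2: demand=2,sold=2 ship[1->2]=2 ship[0->1]=3 prod=3 -> inv=[5 11 6]
Step 3: demand=2,sold=2 ship[1->2]=2 ship[0->1]=3 prod=3 -> inv=[5 12 6]
Step 4: demand=2,sold=2 ship[1->2]=2 ship[0->1]=3 prod=3 -> inv=[5 13 6]
Step 5: demand=2,sold=2 ship[1->2]=2 ship[0->1]=3 prod=3 -> inv=[5 14 6]

5 14 6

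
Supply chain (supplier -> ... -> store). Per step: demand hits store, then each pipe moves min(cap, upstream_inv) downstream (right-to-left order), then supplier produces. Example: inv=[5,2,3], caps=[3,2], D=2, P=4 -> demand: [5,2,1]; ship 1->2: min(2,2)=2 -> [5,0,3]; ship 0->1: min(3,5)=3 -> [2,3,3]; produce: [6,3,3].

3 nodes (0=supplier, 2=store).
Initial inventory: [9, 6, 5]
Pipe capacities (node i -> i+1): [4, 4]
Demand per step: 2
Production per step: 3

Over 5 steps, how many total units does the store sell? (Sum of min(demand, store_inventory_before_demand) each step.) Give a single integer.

Answer: 10

Derivation:
Step 1: sold=2 (running total=2) -> [8 6 7]
Step 2: sold=2 (running total=4) -> [7 6 9]
Step 3: sold=2 (running total=6) -> [6 6 11]
Step 4: sold=2 (running total=8) -> [5 6 13]
Step 5: sold=2 (running total=10) -> [4 6 15]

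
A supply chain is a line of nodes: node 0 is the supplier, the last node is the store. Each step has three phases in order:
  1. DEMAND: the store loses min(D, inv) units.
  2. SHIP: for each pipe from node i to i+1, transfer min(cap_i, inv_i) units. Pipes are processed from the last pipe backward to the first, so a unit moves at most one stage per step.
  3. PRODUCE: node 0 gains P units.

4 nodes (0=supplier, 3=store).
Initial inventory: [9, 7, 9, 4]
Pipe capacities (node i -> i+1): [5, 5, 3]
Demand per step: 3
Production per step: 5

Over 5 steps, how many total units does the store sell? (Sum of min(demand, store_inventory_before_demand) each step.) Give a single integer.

Step 1: sold=3 (running total=3) -> [9 7 11 4]
Step 2: sold=3 (running total=6) -> [9 7 13 4]
Step 3: sold=3 (running total=9) -> [9 7 15 4]
Step 4: sold=3 (running total=12) -> [9 7 17 4]
Step 5: sold=3 (running total=15) -> [9 7 19 4]

Answer: 15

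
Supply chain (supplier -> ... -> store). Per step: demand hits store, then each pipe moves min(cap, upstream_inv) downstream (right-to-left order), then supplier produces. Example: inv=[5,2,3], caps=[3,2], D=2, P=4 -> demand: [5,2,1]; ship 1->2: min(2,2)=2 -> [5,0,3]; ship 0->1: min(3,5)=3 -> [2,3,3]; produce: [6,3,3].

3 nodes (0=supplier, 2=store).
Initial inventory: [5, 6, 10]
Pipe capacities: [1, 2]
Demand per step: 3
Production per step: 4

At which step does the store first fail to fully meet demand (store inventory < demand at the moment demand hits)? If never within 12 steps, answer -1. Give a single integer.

Step 1: demand=3,sold=3 ship[1->2]=2 ship[0->1]=1 prod=4 -> [8 5 9]
Step 2: demand=3,sold=3 ship[1->2]=2 ship[0->1]=1 prod=4 -> [11 4 8]
Step 3: demand=3,sold=3 ship[1->2]=2 ship[0->1]=1 prod=4 -> [14 3 7]
Step 4: demand=3,sold=3 ship[1->2]=2 ship[0->1]=1 prod=4 -> [17 2 6]
Step 5: demand=3,sold=3 ship[1->2]=2 ship[0->1]=1 prod=4 -> [20 1 5]
Step 6: demand=3,sold=3 ship[1->2]=1 ship[0->1]=1 prod=4 -> [23 1 3]
Step 7: demand=3,sold=3 ship[1->2]=1 ship[0->1]=1 prod=4 -> [26 1 1]
Step 8: demand=3,sold=1 ship[1->2]=1 ship[0->1]=1 prod=4 -> [29 1 1]
Step 9: demand=3,sold=1 ship[1->2]=1 ship[0->1]=1 prod=4 -> [32 1 1]
Step 10: demand=3,sold=1 ship[1->2]=1 ship[0->1]=1 prod=4 -> [35 1 1]
Step 11: demand=3,sold=1 ship[1->2]=1 ship[0->1]=1 prod=4 -> [38 1 1]
Step 12: demand=3,sold=1 ship[1->2]=1 ship[0->1]=1 prod=4 -> [41 1 1]
First stockout at step 8

8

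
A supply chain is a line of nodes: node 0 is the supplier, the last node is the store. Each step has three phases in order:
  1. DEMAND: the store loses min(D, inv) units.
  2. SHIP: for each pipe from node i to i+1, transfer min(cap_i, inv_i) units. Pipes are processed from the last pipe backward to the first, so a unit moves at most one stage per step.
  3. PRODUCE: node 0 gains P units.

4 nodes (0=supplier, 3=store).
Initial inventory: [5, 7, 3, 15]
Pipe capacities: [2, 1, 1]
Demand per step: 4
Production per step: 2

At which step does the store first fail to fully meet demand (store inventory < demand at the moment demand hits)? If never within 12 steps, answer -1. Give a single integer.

Step 1: demand=4,sold=4 ship[2->3]=1 ship[1->2]=1 ship[0->1]=2 prod=2 -> [5 8 3 12]
Step 2: demand=4,sold=4 ship[2->3]=1 ship[1->2]=1 ship[0->1]=2 prod=2 -> [5 9 3 9]
Step 3: demand=4,sold=4 ship[2->3]=1 ship[1->2]=1 ship[0->1]=2 prod=2 -> [5 10 3 6]
Step 4: demand=4,sold=4 ship[2->3]=1 ship[1->2]=1 ship[0->1]=2 prod=2 -> [5 11 3 3]
Step 5: demand=4,sold=3 ship[2->3]=1 ship[1->2]=1 ship[0->1]=2 prod=2 -> [5 12 3 1]
Step 6: demand=4,sold=1 ship[2->3]=1 ship[1->2]=1 ship[0->1]=2 prod=2 -> [5 13 3 1]
Step 7: demand=4,sold=1 ship[2->3]=1 ship[1->2]=1 ship[0->1]=2 prod=2 -> [5 14 3 1]
Step 8: demand=4,sold=1 ship[2->3]=1 ship[1->2]=1 ship[0->1]=2 prod=2 -> [5 15 3 1]
Step 9: demand=4,sold=1 ship[2->3]=1 ship[1->2]=1 ship[0->1]=2 prod=2 -> [5 16 3 1]
Step 10: demand=4,sold=1 ship[2->3]=1 ship[1->2]=1 ship[0->1]=2 prod=2 -> [5 17 3 1]
Step 11: demand=4,sold=1 ship[2->3]=1 ship[1->2]=1 ship[0->1]=2 prod=2 -> [5 18 3 1]
Step 12: demand=4,sold=1 ship[2->3]=1 ship[1->2]=1 ship[0->1]=2 prod=2 -> [5 19 3 1]
First stockout at step 5

5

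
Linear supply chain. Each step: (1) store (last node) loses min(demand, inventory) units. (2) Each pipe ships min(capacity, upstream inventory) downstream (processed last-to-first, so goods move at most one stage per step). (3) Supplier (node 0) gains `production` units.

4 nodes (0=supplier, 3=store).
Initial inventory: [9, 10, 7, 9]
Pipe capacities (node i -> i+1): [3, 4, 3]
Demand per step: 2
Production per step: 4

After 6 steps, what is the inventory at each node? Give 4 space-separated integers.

Step 1: demand=2,sold=2 ship[2->3]=3 ship[1->2]=4 ship[0->1]=3 prod=4 -> inv=[10 9 8 10]
Step 2: demand=2,sold=2 ship[2->3]=3 ship[1->2]=4 ship[0->1]=3 prod=4 -> inv=[11 8 9 11]
Step 3: demand=2,sold=2 ship[2->3]=3 ship[1->2]=4 ship[0->1]=3 prod=4 -> inv=[12 7 10 12]
Step 4: demand=2,sold=2 ship[2->3]=3 ship[1->2]=4 ship[0->1]=3 prod=4 -> inv=[13 6 11 13]
Step 5: demand=2,sold=2 ship[2->3]=3 ship[1->2]=4 ship[0->1]=3 prod=4 -> inv=[14 5 12 14]
Step 6: demand=2,sold=2 ship[2->3]=3 ship[1->2]=4 ship[0->1]=3 prod=4 -> inv=[15 4 13 15]

15 4 13 15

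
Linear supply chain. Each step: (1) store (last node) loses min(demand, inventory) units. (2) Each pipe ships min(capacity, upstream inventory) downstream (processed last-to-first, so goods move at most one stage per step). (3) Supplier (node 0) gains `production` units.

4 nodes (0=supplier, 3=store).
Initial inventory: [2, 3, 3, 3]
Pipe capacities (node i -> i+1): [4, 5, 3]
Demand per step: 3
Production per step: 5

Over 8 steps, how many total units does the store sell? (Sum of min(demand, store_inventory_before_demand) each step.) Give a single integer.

Step 1: sold=3 (running total=3) -> [5 2 3 3]
Step 2: sold=3 (running total=6) -> [6 4 2 3]
Step 3: sold=3 (running total=9) -> [7 4 4 2]
Step 4: sold=2 (running total=11) -> [8 4 5 3]
Step 5: sold=3 (running total=14) -> [9 4 6 3]
Step 6: sold=3 (running total=17) -> [10 4 7 3]
Step 7: sold=3 (running total=20) -> [11 4 8 3]
Step 8: sold=3 (running total=23) -> [12 4 9 3]

Answer: 23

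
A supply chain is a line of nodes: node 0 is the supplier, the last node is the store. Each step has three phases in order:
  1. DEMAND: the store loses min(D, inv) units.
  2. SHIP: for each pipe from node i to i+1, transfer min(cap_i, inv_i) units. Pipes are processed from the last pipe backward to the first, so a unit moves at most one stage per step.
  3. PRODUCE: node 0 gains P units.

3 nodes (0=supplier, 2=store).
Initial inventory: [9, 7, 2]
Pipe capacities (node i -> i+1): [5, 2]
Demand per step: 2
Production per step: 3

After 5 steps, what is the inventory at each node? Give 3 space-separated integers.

Step 1: demand=2,sold=2 ship[1->2]=2 ship[0->1]=5 prod=3 -> inv=[7 10 2]
Step 2: demand=2,sold=2 ship[1->2]=2 ship[0->1]=5 prod=3 -> inv=[5 13 2]
Step 3: demand=2,sold=2 ship[1->2]=2 ship[0->1]=5 prod=3 -> inv=[3 16 2]
Step 4: demand=2,sold=2 ship[1->2]=2 ship[0->1]=3 prod=3 -> inv=[3 17 2]
Step 5: demand=2,sold=2 ship[1->2]=2 ship[0->1]=3 prod=3 -> inv=[3 18 2]

3 18 2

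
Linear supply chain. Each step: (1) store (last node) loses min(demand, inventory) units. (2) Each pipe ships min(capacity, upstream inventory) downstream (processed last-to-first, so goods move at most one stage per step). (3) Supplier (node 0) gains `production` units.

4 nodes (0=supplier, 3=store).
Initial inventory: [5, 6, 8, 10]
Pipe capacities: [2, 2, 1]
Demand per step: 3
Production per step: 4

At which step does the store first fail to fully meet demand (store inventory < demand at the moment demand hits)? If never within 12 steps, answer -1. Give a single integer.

Step 1: demand=3,sold=3 ship[2->3]=1 ship[1->2]=2 ship[0->1]=2 prod=4 -> [7 6 9 8]
Step 2: demand=3,sold=3 ship[2->3]=1 ship[1->2]=2 ship[0->1]=2 prod=4 -> [9 6 10 6]
Step 3: demand=3,sold=3 ship[2->3]=1 ship[1->2]=2 ship[0->1]=2 prod=4 -> [11 6 11 4]
Step 4: demand=3,sold=3 ship[2->3]=1 ship[1->2]=2 ship[0->1]=2 prod=4 -> [13 6 12 2]
Step 5: demand=3,sold=2 ship[2->3]=1 ship[1->2]=2 ship[0->1]=2 prod=4 -> [15 6 13 1]
Step 6: demand=3,sold=1 ship[2->3]=1 ship[1->2]=2 ship[0->1]=2 prod=4 -> [17 6 14 1]
Step 7: demand=3,sold=1 ship[2->3]=1 ship[1->2]=2 ship[0->1]=2 prod=4 -> [19 6 15 1]
Step 8: demand=3,sold=1 ship[2->3]=1 ship[1->2]=2 ship[0->1]=2 prod=4 -> [21 6 16 1]
Step 9: demand=3,sold=1 ship[2->3]=1 ship[1->2]=2 ship[0->1]=2 prod=4 -> [23 6 17 1]
Step 10: demand=3,sold=1 ship[2->3]=1 ship[1->2]=2 ship[0->1]=2 prod=4 -> [25 6 18 1]
Step 11: demand=3,sold=1 ship[2->3]=1 ship[1->2]=2 ship[0->1]=2 prod=4 -> [27 6 19 1]
Step 12: demand=3,sold=1 ship[2->3]=1 ship[1->2]=2 ship[0->1]=2 prod=4 -> [29 6 20 1]
First stockout at step 5

5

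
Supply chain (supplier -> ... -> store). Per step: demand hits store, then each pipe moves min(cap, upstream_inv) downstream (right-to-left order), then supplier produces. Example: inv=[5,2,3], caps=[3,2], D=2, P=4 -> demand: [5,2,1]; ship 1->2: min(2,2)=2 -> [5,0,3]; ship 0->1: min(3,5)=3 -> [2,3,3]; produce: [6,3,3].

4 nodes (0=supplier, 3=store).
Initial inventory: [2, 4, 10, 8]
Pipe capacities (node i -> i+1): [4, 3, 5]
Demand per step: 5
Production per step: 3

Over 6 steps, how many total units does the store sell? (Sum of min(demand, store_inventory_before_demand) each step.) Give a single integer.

Step 1: sold=5 (running total=5) -> [3 3 8 8]
Step 2: sold=5 (running total=10) -> [3 3 6 8]
Step 3: sold=5 (running total=15) -> [3 3 4 8]
Step 4: sold=5 (running total=20) -> [3 3 3 7]
Step 5: sold=5 (running total=25) -> [3 3 3 5]
Step 6: sold=5 (running total=30) -> [3 3 3 3]

Answer: 30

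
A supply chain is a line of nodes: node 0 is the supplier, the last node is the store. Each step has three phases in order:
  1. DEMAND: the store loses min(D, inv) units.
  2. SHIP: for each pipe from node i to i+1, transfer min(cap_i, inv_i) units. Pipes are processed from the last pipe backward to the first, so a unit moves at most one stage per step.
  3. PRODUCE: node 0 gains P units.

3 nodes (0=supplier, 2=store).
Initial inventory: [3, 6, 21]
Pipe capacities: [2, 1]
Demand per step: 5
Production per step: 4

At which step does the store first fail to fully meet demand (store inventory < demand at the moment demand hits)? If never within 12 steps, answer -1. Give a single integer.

Step 1: demand=5,sold=5 ship[1->2]=1 ship[0->1]=2 prod=4 -> [5 7 17]
Step 2: demand=5,sold=5 ship[1->2]=1 ship[0->1]=2 prod=4 -> [7 8 13]
Step 3: demand=5,sold=5 ship[1->2]=1 ship[0->1]=2 prod=4 -> [9 9 9]
Step 4: demand=5,sold=5 ship[1->2]=1 ship[0->1]=2 prod=4 -> [11 10 5]
Step 5: demand=5,sold=5 ship[1->2]=1 ship[0->1]=2 prod=4 -> [13 11 1]
Step 6: demand=5,sold=1 ship[1->2]=1 ship[0->1]=2 prod=4 -> [15 12 1]
Step 7: demand=5,sold=1 ship[1->2]=1 ship[0->1]=2 prod=4 -> [17 13 1]
Step 8: demand=5,sold=1 ship[1->2]=1 ship[0->1]=2 prod=4 -> [19 14 1]
Step 9: demand=5,sold=1 ship[1->2]=1 ship[0->1]=2 prod=4 -> [21 15 1]
Step 10: demand=5,sold=1 ship[1->2]=1 ship[0->1]=2 prod=4 -> [23 16 1]
Step 11: demand=5,sold=1 ship[1->2]=1 ship[0->1]=2 prod=4 -> [25 17 1]
Step 12: demand=5,sold=1 ship[1->2]=1 ship[0->1]=2 prod=4 -> [27 18 1]
First stockout at step 6

6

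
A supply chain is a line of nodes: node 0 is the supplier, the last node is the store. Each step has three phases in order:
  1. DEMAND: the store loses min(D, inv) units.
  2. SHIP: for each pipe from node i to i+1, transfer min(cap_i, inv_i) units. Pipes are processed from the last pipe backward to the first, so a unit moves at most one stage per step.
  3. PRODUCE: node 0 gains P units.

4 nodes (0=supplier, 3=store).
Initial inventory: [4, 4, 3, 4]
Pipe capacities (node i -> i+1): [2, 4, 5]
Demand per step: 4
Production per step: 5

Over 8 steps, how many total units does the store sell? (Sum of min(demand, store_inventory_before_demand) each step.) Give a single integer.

Step 1: sold=4 (running total=4) -> [7 2 4 3]
Step 2: sold=3 (running total=7) -> [10 2 2 4]
Step 3: sold=4 (running total=11) -> [13 2 2 2]
Step 4: sold=2 (running total=13) -> [16 2 2 2]
Step 5: sold=2 (running total=15) -> [19 2 2 2]
Step 6: sold=2 (running total=17) -> [22 2 2 2]
Step 7: sold=2 (running total=19) -> [25 2 2 2]
Step 8: sold=2 (running total=21) -> [28 2 2 2]

Answer: 21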